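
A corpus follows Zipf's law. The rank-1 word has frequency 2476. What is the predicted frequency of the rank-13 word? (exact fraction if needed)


Zipf's law: freq(rank) = f1 / rank
f1 = 2476, rank = 13
freq = 2476 / 13
GCD(2476, 13) = 1
Simplified: 2476/13

2476/13


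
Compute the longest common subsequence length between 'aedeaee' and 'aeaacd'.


DP table for LCS of 'aedeaee' and 'aeaacd':
       a  e  a  a  c  d
    0  0  0  0  0  0  0
  a 0  1  1  1  1  1  1
  e 0  1  2  2  2  2  2
  d 0  1  2  2  2  2  3
  e 0  1  2  2  2  2  3
  a 0  1  2  3  3  3  3
  e 0  1  2  3  3  3  3
  e 0  1  2  3  3  3  3
LCS: 'aed'
LCS length = 3

3


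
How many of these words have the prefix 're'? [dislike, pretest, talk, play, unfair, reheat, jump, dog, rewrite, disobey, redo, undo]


Checking each word for prefix 're':
  'dislike' -> no (count: 0)
  'pretest' -> no (count: 0)
  'talk' -> no (count: 0)
  'play' -> no (count: 0)
  'unfair' -> no (count: 0)
  'reheat' -> YES, starts with 're' (count: 1)
  'jump' -> no (count: 1)
  'dog' -> no (count: 1)
  'rewrite' -> YES, starts with 're' (count: 2)
  'disobey' -> no (count: 2)
  'redo' -> YES, starts with 're' (count: 3)
  'undo' -> no (count: 3)
Total with prefix 're': 3

3


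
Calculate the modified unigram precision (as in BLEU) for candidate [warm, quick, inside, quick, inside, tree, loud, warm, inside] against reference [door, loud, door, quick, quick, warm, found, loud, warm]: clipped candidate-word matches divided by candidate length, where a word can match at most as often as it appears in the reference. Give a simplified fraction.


Reference word counts: {'door': 2, 'found': 1, 'loud': 2, 'quick': 2, 'warm': 2}
Checking each candidate word (with clipping):
  'warm' -> in reference (ref count 2, used 1/2) -> match (matches: 1)
  'quick' -> in reference (ref count 2, used 1/2) -> match (matches: 2)
  'inside' -> not in reference -> no match (matches: 2)
  'quick' -> in reference (ref count 2, used 2/2) -> match (matches: 3)
  'inside' -> not in reference -> no match (matches: 3)
  'tree' -> not in reference -> no match (matches: 3)
  'loud' -> in reference (ref count 2, used 1/2) -> match (matches: 4)
  'warm' -> in reference (ref count 2, used 2/2) -> match (matches: 5)
  'inside' -> not in reference -> no match (matches: 5)
Clipped matches: 5, Candidate length: 9
Precision = 5/9

5/9


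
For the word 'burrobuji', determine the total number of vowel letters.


Scanning each character of 'burrobuji':
  Position 1: 'b' -> consonant (running count: 0)
  Position 2: 'u' -> vowel (running count: 1)
  Position 3: 'r' -> consonant (running count: 1)
  Position 4: 'r' -> consonant (running count: 1)
  Position 5: 'o' -> vowel (running count: 2)
  Position 6: 'b' -> consonant (running count: 2)
  Position 7: 'u' -> vowel (running count: 3)
  Position 8: 'j' -> consonant (running count: 3)
  Position 9: 'i' -> vowel (running count: 4)
Total vowels: 4

4


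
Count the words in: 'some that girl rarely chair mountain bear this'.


Counting words by splitting on spaces:
  Word 1: 'some'
  Word 2: 'that'
  Word 3: 'girl'
  Word 4: 'rarely'
  Word 5: 'chair'
  Word 6: 'mountain'
  Word 7: 'bear'
  Word 8: 'this'
Total words: 8

8


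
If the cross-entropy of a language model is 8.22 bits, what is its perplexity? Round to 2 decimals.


Perplexity formula: PP = 2^H
H = 8.22
PP = 2^8.22
Decompose: 2^8.22 = 2^8 * 2^0.22
2^8 = 256, 2^0.22 ~ 1.1647336
PP ~ 256 * 1.1647336 = 298.1718016
Rounded to 2 decimals: 298.17

298.17


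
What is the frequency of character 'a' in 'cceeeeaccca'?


Scanning 'cceeeeaccca' for 'a':
  Position 6: 'a' -> MATCH (count: 1)
  Position 10: 'a' -> MATCH (count: 2)
Total occurrences of 'a': 2

2


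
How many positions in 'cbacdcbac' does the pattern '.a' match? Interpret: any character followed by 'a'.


Pattern: .a means any character followed by 'a'.
Scanning 'cbacdcbac' position-by-position:
  Pos 0: window 'cb' -> no
  Pos 1: window 'ba' -> MATCH
  Pos 2: window 'ac' -> no
  Pos 3: window 'cd' -> no
  Pos 4: window 'dc' -> no
  Pos 5: window 'cb' -> no
  Pos 6: window 'ba' -> MATCH
  Pos 7: window 'ac' -> no
  Pos 8: window 'c' -> no
Total matches: 2

2


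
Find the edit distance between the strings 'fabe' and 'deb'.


Building DP table for s1='fabe' (len 4) and s2='deb' (len 3):
       d  e  b
    0  1  2  3
  f 1  1  2  3
  a 2  2  2  3
  b 3  3  3  2
  e 4  4  3  3
Edit distance = dp[4][3] = 3

3


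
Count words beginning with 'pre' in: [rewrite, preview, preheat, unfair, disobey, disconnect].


Checking each word for prefix 'pre':
  'rewrite' -> no (count: 0)
  'preview' -> YES, starts with 'pre' (count: 1)
  'preheat' -> YES, starts with 'pre' (count: 2)
  'unfair' -> no (count: 2)
  'disobey' -> no (count: 2)
  'disconnect' -> no (count: 2)
Total with prefix 'pre': 2

2


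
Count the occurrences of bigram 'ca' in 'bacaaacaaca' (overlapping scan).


Scanning 'bacaaacaaca' for bigram 'ca':
  Position 0: 'ba' -> no
  Position 1: 'ac' -> no
  Position 2: 'ca' -> MATCH
  Position 3: 'aa' -> no
  Position 4: 'aa' -> no
  Position 5: 'ac' -> no
  Position 6: 'ca' -> MATCH
  Position 7: 'aa' -> no
  Position 8: 'ac' -> no
  Position 9: 'ca' -> MATCH
Total matches: 3

3


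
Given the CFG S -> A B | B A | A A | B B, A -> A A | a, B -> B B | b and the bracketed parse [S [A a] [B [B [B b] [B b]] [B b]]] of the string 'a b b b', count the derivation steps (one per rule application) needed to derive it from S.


Every bracketed nonterminal node [X ...] in the tree is produced by exactly one rule application.
Reading the tree off as a leftmost derivation:
  Step 1: S  =>  A B   (applied S -> A B)
  Step 2: A B  =>  a B   (applied A -> a)
  Step 3: a B  =>  a B B   (applied B -> B B)
  Step 4: a B B  =>  a B B B   (applied B -> B B)
  Step 5: a B B B  =>  a b B B   (applied B -> b)
  Step 6: a b B B  =>  a b b B   (applied B -> b)
  Step 7: a b b B  =>  a b b b   (applied B -> b)
Final yield: a b b b
Total rewrite steps: 7

7


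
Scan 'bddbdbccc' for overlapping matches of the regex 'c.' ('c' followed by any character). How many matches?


Pattern: c. means 'c' followed by any character.
Scanning 'bddbdbccc' position-by-position:
  Pos 0: window 'bd' -> no
  Pos 1: window 'dd' -> no
  Pos 2: window 'db' -> no
  Pos 3: window 'bd' -> no
  Pos 4: window 'db' -> no
  Pos 5: window 'bc' -> no
  Pos 6: window 'cc' -> MATCH
  Pos 7: window 'cc' -> MATCH
  Pos 8: window 'c' -> no
Total matches: 2

2


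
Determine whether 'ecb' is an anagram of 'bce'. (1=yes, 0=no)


Sort characters of 'ecb': 'bce'
Sort characters of 'bce': 'bce'
Sorted forms match -> they ARE anagrams
Result: 1

1


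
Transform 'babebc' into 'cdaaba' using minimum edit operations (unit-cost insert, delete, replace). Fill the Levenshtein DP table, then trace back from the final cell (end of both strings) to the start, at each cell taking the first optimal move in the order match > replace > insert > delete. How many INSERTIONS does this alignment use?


Edit distance = 5. Backtracking from cell (6, 6) with preference match > replace > insert > delete,
then listing the resulting alignment 'babebc' -> 'cdaaba' left to right:
  Step 1: replace b->c
  Step 2: replace a->d
  Step 3: replace b->a
  Step 4: replace e->a
  Step 5: keep 'b'
  Step 6: replace c->a
Total insertions: 0

0


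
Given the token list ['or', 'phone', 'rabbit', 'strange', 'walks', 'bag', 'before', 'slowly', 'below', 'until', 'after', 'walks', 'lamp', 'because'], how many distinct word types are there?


Listing all tokens and tracking unique types:
  Token 1: 'or' -> NEW (unique so far: 1)
  Token 2: 'phone' -> NEW (unique so far: 2)
  Token 3: 'rabbit' -> NEW (unique so far: 3)
  Token 4: 'strange' -> NEW (unique so far: 4)
  Token 5: 'walks' -> NEW (unique so far: 5)
  Token 6: 'bag' -> NEW (unique so far: 6)
  Token 7: 'before' -> NEW (unique so far: 7)
  Token 8: 'slowly' -> NEW (unique so far: 8)
  Token 9: 'below' -> NEW (unique so far: 9)
  Token 10: 'until' -> NEW (unique so far: 10)
  Token 11: 'after' -> NEW (unique so far: 11)
  Token 12: 'walks' -> duplicate (unique so far: 11)
  Token 13: 'lamp' -> NEW (unique so far: 12)
  Token 14: 'because' -> NEW (unique so far: 13)
Unique types: ('after', 'bag', 'because', 'before', 'below', 'lamp', 'or', 'phone', 'rabbit', 'slowly', 'strange', 'until', 'walks')
Vocabulary size: 13

13


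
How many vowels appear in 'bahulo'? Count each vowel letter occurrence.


Scanning each character of 'bahulo':
  Position 1: 'b' -> consonant (running count: 0)
  Position 2: 'a' -> vowel (running count: 1)
  Position 3: 'h' -> consonant (running count: 1)
  Position 4: 'u' -> vowel (running count: 2)
  Position 5: 'l' -> consonant (running count: 2)
  Position 6: 'o' -> vowel (running count: 3)
Total vowels: 3

3


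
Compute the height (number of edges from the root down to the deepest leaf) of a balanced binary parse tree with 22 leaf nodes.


In a balanced binary tree with n leaves the deepest leaf is ceil(log2(n)) edges below the root.
log2(22) = 4.4594
ceil(4.4594) = 5
height (edges) = 5

5


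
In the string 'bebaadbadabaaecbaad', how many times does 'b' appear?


Scanning 'bebaadbadabaaecbaad' for 'b':
  Position 0: 'b' -> MATCH (count: 1)
  Position 2: 'b' -> MATCH (count: 2)
  Position 6: 'b' -> MATCH (count: 3)
  Position 10: 'b' -> MATCH (count: 4)
  Position 15: 'b' -> MATCH (count: 5)
Total occurrences of 'b': 5

5


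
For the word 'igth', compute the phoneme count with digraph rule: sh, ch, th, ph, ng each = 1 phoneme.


Parsing 'igth' greedily, digraphs first:
  'i' -> vowel phoneme (phonemes so far: 1)
  'g' -> consonant phoneme (phonemes so far: 2)
  'th' -> digraph (1 consonant phoneme) (phonemes so far: 3)
Total phonemes: 3

3


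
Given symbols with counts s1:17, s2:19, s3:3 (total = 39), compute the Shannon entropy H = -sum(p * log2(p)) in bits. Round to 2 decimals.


Computing entropy H = -sum(p_i * log2(p_i)):
  s1: p = 17/39 = 0.4359, -p*log2(p) = 0.5222
  s2: p = 19/39 = 0.4872, -p*log2(p) = 0.5054
  s3: p = 3/39 = 0.0769, -p*log2(p) = 0.2846
H = sum of terms = 1.3122
Rounded to 2 decimals: 1.31

1.31


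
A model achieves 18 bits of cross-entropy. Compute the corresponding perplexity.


Perplexity formula: PP = 2^H
H = 18
PP = 2^18
PP = 2^18 = 262144

262144


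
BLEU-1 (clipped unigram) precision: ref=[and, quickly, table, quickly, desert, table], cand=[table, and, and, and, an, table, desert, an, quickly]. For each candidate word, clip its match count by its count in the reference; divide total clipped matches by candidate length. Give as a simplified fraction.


Reference word counts: {'and': 1, 'desert': 1, 'quickly': 2, 'table': 2}
Checking each candidate word (with clipping):
  'table' -> in reference (ref count 2, used 1/2) -> match (matches: 1)
  'and' -> in reference (ref count 1, used 1/1) -> match (matches: 2)
  'and' -> ref count 1 already used up (1/1) -> clipped, no match (matches: 2)
  'and' -> ref count 1 already used up (1/1) -> clipped, no match (matches: 2)
  'an' -> not in reference -> no match (matches: 2)
  'table' -> in reference (ref count 2, used 2/2) -> match (matches: 3)
  'desert' -> in reference (ref count 1, used 1/1) -> match (matches: 4)
  'an' -> not in reference -> no match (matches: 4)
  'quickly' -> in reference (ref count 2, used 1/2) -> match (matches: 5)
Clipped matches: 5, Candidate length: 9
Precision = 5/9

5/9


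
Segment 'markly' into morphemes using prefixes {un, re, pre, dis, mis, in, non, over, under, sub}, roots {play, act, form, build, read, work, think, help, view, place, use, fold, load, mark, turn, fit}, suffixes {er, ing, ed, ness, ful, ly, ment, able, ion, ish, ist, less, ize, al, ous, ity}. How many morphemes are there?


Segmenting 'markly' against the inventory:
  'mark' -> root (morpheme 1)
  'ly' -> suffix (morpheme 2)
Total morphemes: 2

2


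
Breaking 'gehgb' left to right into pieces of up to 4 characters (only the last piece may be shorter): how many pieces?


'gehgb' has 5 characters.
Chunking with max size 4:
  Chunk 1: 'gehg' (positions 0-3)
  Chunk 2: 'b' (positions 4-4)
Total chunks: ceil(5 / 4) = 2

2


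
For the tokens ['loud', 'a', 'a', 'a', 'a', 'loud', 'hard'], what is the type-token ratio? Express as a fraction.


Tokens: 7
Unique types: ('a', 'hard', 'loud') = 3
TTR = 3/7
Already in lowest terms.

3/7


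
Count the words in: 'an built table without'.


Counting words by splitting on spaces:
  Word 1: 'an'
  Word 2: 'built'
  Word 3: 'table'
  Word 4: 'without'
Total words: 4

4


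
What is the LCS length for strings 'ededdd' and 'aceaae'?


DP table for LCS of 'ededdd' and 'aceaae':
       a  c  e  a  a  e
    0  0  0  0  0  0  0
  e 0  0  0  1  1  1  1
  d 0  0  0  1  1  1  1
  e 0  0  0  1  1  1  2
  d 0  0  0  1  1  1  2
  d 0  0  0  1  1  1  2
  d 0  0  0  1  1  1  2
LCS: 'ee'
LCS length = 2

2


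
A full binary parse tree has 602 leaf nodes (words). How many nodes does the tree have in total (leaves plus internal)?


Leaf nodes (terminals): 602
Internal nodes = n - 1 = 602 - 1 = 601
Total = leaves + internal = 602 + 601 = 1203

1203


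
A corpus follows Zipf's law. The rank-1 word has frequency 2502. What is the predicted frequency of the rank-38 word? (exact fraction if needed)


Zipf's law: freq(rank) = f1 / rank
f1 = 2502, rank = 38
freq = 2502 / 38
GCD(2502, 38) = 2
Simplified: 1251/19

1251/19


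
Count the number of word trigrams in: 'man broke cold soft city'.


Word trigrams from [5] words:
  Trigram 1: (man broke cold)
  Trigram 2: (broke cold soft)
  Trigram 3: (cold soft city)
Total word trigrams: 5 - 2 = 3

3


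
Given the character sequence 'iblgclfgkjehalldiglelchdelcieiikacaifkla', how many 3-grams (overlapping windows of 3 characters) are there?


String 'iblgclfgkjehalldiglelchdelcieiikacaifkla' has length L = 40.
Number of overlapping n-grams = L - n + 1
Substituting: 40 - 3 + 1 = 38

38


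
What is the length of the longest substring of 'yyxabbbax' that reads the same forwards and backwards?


Scanning 'yyxabbbax' for palindromic substrings.
Substring at positions 2-8: 'xabbbax'.
Check: reverse('xabbbax') = 'xabbbax' -> palindrome confirmed.
Neighbouring characters ('y' / '-') break symmetry, so it cannot extend further.
No longer palindromic substring exists; longest length = 7

7


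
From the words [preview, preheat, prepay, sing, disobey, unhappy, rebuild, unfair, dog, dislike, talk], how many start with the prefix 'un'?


Checking each word for prefix 'un':
  'preview' -> no (count: 0)
  'preheat' -> no (count: 0)
  'prepay' -> no (count: 0)
  'sing' -> no (count: 0)
  'disobey' -> no (count: 0)
  'unhappy' -> YES, starts with 'un' (count: 1)
  'rebuild' -> no (count: 1)
  'unfair' -> YES, starts with 'un' (count: 2)
  'dog' -> no (count: 2)
  'dislike' -> no (count: 2)
  'talk' -> no (count: 2)
Total with prefix 'un': 2

2


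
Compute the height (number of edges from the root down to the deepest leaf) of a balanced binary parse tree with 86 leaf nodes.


In a balanced binary tree with n leaves the deepest leaf is ceil(log2(n)) edges below the root.
log2(86) = 6.4263
ceil(6.4263) = 7
height (edges) = 7

7


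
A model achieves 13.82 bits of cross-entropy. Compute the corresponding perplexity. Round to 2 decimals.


Perplexity formula: PP = 2^H
H = 13.82
PP = 2^13.82
Decompose: 2^13.82 = 2^13 * 2^0.82
2^13 = 8192, 2^0.82 ~ 1.7654060
PP ~ 8192 * 1.7654060 = 14462.2059520
Rounded to 2 decimals: 14462.21

14462.21


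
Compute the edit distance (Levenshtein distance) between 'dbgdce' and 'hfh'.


Building DP table for s1='dbgdce' (len 6) and s2='hfh' (len 3):
       h  f  h
    0  1  2  3
  d 1  1  2  3
  b 2  2  2  3
  g 3  3  3  3
  d 4  4  4  4
  c 5  5  5  5
  e 6  6  6  6
Edit distance = dp[6][3] = 6

6


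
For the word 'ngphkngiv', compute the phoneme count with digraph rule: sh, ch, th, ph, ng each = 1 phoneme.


Parsing 'ngphkngiv' greedily, digraphs first:
  'ng' -> digraph (1 consonant phoneme) (phonemes so far: 1)
  'ph' -> digraph (1 consonant phoneme) (phonemes so far: 2)
  'k' -> consonant phoneme (phonemes so far: 3)
  'ng' -> digraph (1 consonant phoneme) (phonemes so far: 4)
  'i' -> vowel phoneme (phonemes so far: 5)
  'v' -> consonant phoneme (phonemes so far: 6)
Total phonemes: 6

6


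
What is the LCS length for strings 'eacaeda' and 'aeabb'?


DP table for LCS of 'eacaeda' and 'aeabb':
       a  e  a  b  b
    0  0  0  0  0  0
  e 0  0  1  1  1  1
  a 0  1  1  2  2  2
  c 0  1  1  2  2  2
  a 0  1  1  2  2  2
  e 0  1  2  2  2  2
  d 0  1  2  2  2  2
  a 0  1  2  3  3  3
LCS: 'aea'
LCS length = 3

3


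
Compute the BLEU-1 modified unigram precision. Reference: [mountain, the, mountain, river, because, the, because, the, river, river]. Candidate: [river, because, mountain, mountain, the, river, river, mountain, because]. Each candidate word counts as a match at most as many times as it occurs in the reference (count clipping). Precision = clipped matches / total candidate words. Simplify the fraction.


Reference word counts: {'because': 2, 'mountain': 2, 'river': 3, 'the': 3}
Checking each candidate word (with clipping):
  'river' -> in reference (ref count 3, used 1/3) -> match (matches: 1)
  'because' -> in reference (ref count 2, used 1/2) -> match (matches: 2)
  'mountain' -> in reference (ref count 2, used 1/2) -> match (matches: 3)
  'mountain' -> in reference (ref count 2, used 2/2) -> match (matches: 4)
  'the' -> in reference (ref count 3, used 1/3) -> match (matches: 5)
  'river' -> in reference (ref count 3, used 2/3) -> match (matches: 6)
  'river' -> in reference (ref count 3, used 3/3) -> match (matches: 7)
  'mountain' -> ref count 2 already used up (2/2) -> clipped, no match (matches: 7)
  'because' -> in reference (ref count 2, used 2/2) -> match (matches: 8)
Clipped matches: 8, Candidate length: 9
Precision = 8/9

8/9


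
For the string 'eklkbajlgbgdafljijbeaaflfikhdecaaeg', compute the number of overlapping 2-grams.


String 'eklkbajlgbgdafljijbeaaflfikhdecaaeg' has length L = 35.
Number of overlapping n-grams = L - n + 1
Substituting: 35 - 2 + 1 = 34

34


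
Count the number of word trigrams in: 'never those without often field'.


Word trigrams from [5] words:
  Trigram 1: (never those without)
  Trigram 2: (those without often)
  Trigram 3: (without often field)
Total word trigrams: 5 - 2 = 3

3


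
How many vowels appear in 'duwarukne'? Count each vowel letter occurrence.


Scanning each character of 'duwarukne':
  Position 1: 'd' -> consonant (running count: 0)
  Position 2: 'u' -> vowel (running count: 1)
  Position 3: 'w' -> consonant (running count: 1)
  Position 4: 'a' -> vowel (running count: 2)
  Position 5: 'r' -> consonant (running count: 2)
  Position 6: 'u' -> vowel (running count: 3)
  Position 7: 'k' -> consonant (running count: 3)
  Position 8: 'n' -> consonant (running count: 3)
  Position 9: 'e' -> vowel (running count: 4)
Total vowels: 4

4


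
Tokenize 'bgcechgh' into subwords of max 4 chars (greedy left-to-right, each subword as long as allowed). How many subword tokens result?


'bgcechgh' has 8 characters.
Chunking with max size 4:
  Chunk 1: 'bgce' (positions 0-3)
  Chunk 2: 'chgh' (positions 4-7)
Total chunks: ceil(8 / 4) = 2

2


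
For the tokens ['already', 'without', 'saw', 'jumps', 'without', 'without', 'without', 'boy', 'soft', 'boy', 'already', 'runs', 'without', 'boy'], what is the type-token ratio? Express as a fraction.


Tokens: 14
Unique types: ('already', 'boy', 'jumps', 'runs', 'saw', 'soft', 'without') = 7
TTR = 7/14
Simplify: divide both by 7 -> 1/2
TTR = 1/2

1/2


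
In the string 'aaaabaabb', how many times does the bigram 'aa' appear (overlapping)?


Scanning 'aaaabaabb' for bigram 'aa':
  Position 0: 'aa' -> MATCH
  Position 1: 'aa' -> MATCH
  Position 2: 'aa' -> MATCH
  Position 3: 'ab' -> no
  Position 4: 'ba' -> no
  Position 5: 'aa' -> MATCH
  Position 6: 'ab' -> no
  Position 7: 'bb' -> no
Total matches: 4

4


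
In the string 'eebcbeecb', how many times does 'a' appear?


Scanning 'eebcbeecb' for 'a':
  No matches found.
Total occurrences of 'a': 0

0


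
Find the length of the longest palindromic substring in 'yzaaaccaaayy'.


Scanning 'yzaaaccaaayy' for palindromic substrings.
Substring at positions 2-9: 'aaaccaaa'.
Check: reverse('aaaccaaa') = 'aaaccaaa' -> palindrome confirmed.
Neighbouring characters ('z' / 'y') break symmetry, so it cannot extend further.
No longer palindromic substring exists; longest length = 8

8


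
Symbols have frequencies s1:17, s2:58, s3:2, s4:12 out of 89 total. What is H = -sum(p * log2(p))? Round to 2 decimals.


Computing entropy H = -sum(p_i * log2(p_i)):
  s1: p = 17/89 = 0.1910, -p*log2(p) = 0.4562
  s2: p = 58/89 = 0.6517, -p*log2(p) = 0.4026
  s3: p = 2/89 = 0.0225, -p*log2(p) = 0.1231
  s4: p = 12/89 = 0.1348, -p*log2(p) = 0.3898
H = sum of terms = 1.3717
Rounded to 2 decimals: 1.37

1.37


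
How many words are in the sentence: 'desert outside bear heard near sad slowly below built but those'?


Counting words by splitting on spaces:
  Word 1: 'desert'
  Word 2: 'outside'
  Word 3: 'bear'
  Word 4: 'heard'
  Word 5: 'near'
  Word 6: 'sad'
  Word 7: 'slowly'
  Word 8: 'below'
  Word 9: 'built'
  Word 10: 'but'
  Word 11: 'those'
Total words: 11

11


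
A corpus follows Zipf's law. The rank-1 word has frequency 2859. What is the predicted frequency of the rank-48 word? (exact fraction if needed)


Zipf's law: freq(rank) = f1 / rank
f1 = 2859, rank = 48
freq = 2859 / 48
GCD(2859, 48) = 3
Simplified: 953/16

953/16


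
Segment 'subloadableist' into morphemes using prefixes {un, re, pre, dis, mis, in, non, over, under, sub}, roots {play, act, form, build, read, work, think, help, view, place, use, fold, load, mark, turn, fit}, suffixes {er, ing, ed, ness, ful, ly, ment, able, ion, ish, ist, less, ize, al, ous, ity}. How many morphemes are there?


Segmenting 'subloadableist' against the inventory:
  'sub' -> prefix (morpheme 1)
  'load' -> root (morpheme 2)
  'able' -> suffix (morpheme 3)
  'ist' -> suffix (morpheme 4)
Total morphemes: 4

4


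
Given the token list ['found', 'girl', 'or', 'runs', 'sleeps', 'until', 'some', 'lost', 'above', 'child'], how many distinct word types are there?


Listing all tokens and tracking unique types:
  Token 1: 'found' -> NEW (unique so far: 1)
  Token 2: 'girl' -> NEW (unique so far: 2)
  Token 3: 'or' -> NEW (unique so far: 3)
  Token 4: 'runs' -> NEW (unique so far: 4)
  Token 5: 'sleeps' -> NEW (unique so far: 5)
  Token 6: 'until' -> NEW (unique so far: 6)
  Token 7: 'some' -> NEW (unique so far: 7)
  Token 8: 'lost' -> NEW (unique so far: 8)
  Token 9: 'above' -> NEW (unique so far: 9)
  Token 10: 'child' -> NEW (unique so far: 10)
Unique types: ('above', 'child', 'found', 'girl', 'lost', 'or', 'runs', 'sleeps', 'some', 'until')
Vocabulary size: 10

10


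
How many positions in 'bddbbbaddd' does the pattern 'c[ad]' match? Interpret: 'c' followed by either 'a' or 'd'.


Pattern: c[ad] means 'c' followed by either 'a' or 'd'.
Scanning 'bddbbbaddd' position-by-position:
  Pos 0: window 'bd' -> no
  Pos 1: window 'dd' -> no
  Pos 2: window 'db' -> no
  Pos 3: window 'bb' -> no
  Pos 4: window 'bb' -> no
  Pos 5: window 'ba' -> no
  Pos 6: window 'ad' -> no
  Pos 7: window 'dd' -> no
  Pos 8: window 'dd' -> no
  Pos 9: window 'd' -> no
Total matches: 0

0


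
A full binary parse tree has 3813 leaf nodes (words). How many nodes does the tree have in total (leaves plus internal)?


Leaf nodes (terminals): 3813
Internal nodes = n - 1 = 3813 - 1 = 3812
Total = leaves + internal = 3813 + 3812 = 7625

7625


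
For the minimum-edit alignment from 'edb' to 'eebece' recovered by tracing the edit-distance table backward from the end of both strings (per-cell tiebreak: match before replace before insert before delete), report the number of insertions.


Edit distance = 4. Backtracking from cell (3, 6) with preference match > replace > insert > delete,
then listing the resulting alignment 'edb' -> 'eebece' left to right:
  Step 1: keep 'e'
  Step 2: replace d->e
  Step 3: keep 'b'
  Step 4: insert 'e' [insertion #1]
  Step 5: insert 'c' [insertion #2]
  Step 6: insert 'e' [insertion #3]
Total insertions: 3

3


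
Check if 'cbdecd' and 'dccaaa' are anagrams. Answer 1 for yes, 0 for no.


Sort characters of 'cbdecd': 'bccdde'
Sort characters of 'dccaaa': 'aaaccd'
Sorted forms differ -> they are NOT anagrams
Result: 0

0


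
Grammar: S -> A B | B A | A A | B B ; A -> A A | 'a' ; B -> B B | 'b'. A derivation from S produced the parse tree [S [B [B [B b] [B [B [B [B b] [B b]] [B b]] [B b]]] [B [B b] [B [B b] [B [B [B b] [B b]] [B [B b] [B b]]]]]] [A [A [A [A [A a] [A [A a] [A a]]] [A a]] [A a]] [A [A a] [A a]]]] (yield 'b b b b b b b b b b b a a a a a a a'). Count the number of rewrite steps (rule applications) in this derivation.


Every bracketed nonterminal node [X ...] in the tree is produced by exactly one rule application.
Reading the tree off as a leftmost derivation:
  Step 1: S  =>  B A   (applied S -> B A)
  Step 2: B A  =>  B B A   (applied B -> B B)
  Step 3: B B A  =>  B B B A   (applied B -> B B)
  Step 4: B B B A  =>  b B B A   (applied B -> b)
  Step 5: b B B A  =>  b B B B A   (applied B -> B B)
  Step 6: b B B B A  =>  b B B B B A   (applied B -> B B)
  Step 7: b B B B B A  =>  b B B B B B A   (applied B -> B B)
  Step 8: b B B B B B A  =>  b b B B B B A   (applied B -> b)
  Step 9: b b B B B B A  =>  b b b B B B A   (applied B -> b)
  Step 10: b b b B B B A  =>  b b b b B B A   (applied B -> b)
  Step 11: b b b b B B A  =>  b b b b b B A   (applied B -> b)
  Step 12: b b b b b B A  =>  b b b b b B B A   (applied B -> B B)
  Step 13: b b b b b B B A  =>  b b b b b b B A   (applied B -> b)
  Step 14: b b b b b b B A  =>  b b b b b b B B A   (applied B -> B B)
  Step 15: b b b b b b B B A  =>  b b b b b b b B A   (applied B -> b)
  Step 16: b b b b b b b B A  =>  b b b b b b b B B A   (applied B -> B B)
  Step 17: b b b b b b b B B A  =>  b b b b b b b B B B A   (applied B -> B B)
  Step 18: b b b b b b b B B B A  =>  b b b b b b b b B B A   (applied B -> b)
  Step 19: b b b b b b b b B B A  =>  b b b b b b b b b B A   (applied B -> b)
  Step 20: b b b b b b b b b B A  =>  b b b b b b b b b B B A   (applied B -> B B)
  Step 21: b b b b b b b b b B B A  =>  b b b b b b b b b b B A   (applied B -> b)
  Step 22: b b b b b b b b b b B A  =>  b b b b b b b b b b b A   (applied B -> b)
  Step 23: b b b b b b b b b b b A  =>  b b b b b b b b b b b A A   (applied A -> A A)
  Step 24: b b b b b b b b b b b A A  =>  b b b b b b b b b b b A A A   (applied A -> A A)
  Step 25: b b b b b b b b b b b A A A  =>  b b b b b b b b b b b A A A A   (applied A -> A A)
  Step 26: b b b b b b b b b b b A A A A  =>  b b b b b b b b b b b A A A A A   (applied A -> A A)
  Step 27: b b b b b b b b b b b A A A A A  =>  b b b b b b b b b b b a A A A A   (applied A -> a)
  Step 28: b b b b b b b b b b b a A A A A  =>  b b b b b b b b b b b a A A A A A   (applied A -> A A)
  Step 29: b b b b b b b b b b b a A A A A A  =>  b b b b b b b b b b b a a A A A A   (applied A -> a)
  Step 30: b b b b b b b b b b b a a A A A A  =>  b b b b b b b b b b b a a a A A A   (applied A -> a)
  Step 31: b b b b b b b b b b b a a a A A A  =>  b b b b b b b b b b b a a a a A A   (applied A -> a)
  Step 32: b b b b b b b b b b b a a a a A A  =>  b b b b b b b b b b b a a a a a A   (applied A -> a)
  Step 33: b b b b b b b b b b b a a a a a A  =>  b b b b b b b b b b b a a a a a A A   (applied A -> A A)
  Step 34: b b b b b b b b b b b a a a a a A A  =>  b b b b b b b b b b b a a a a a a A   (applied A -> a)
  Step 35: b b b b b b b b b b b a a a a a a A  =>  b b b b b b b b b b b a a a a a a a   (applied A -> a)
Final yield: b b b b b b b b b b b a a a a a a a
Total rewrite steps: 35

35


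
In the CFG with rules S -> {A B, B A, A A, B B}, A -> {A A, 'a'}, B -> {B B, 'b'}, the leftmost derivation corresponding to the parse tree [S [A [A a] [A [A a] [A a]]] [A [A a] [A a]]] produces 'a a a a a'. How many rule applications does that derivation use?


Every bracketed nonterminal node [X ...] in the tree is produced by exactly one rule application.
Reading the tree off as a leftmost derivation:
  Step 1: S  =>  A A   (applied S -> A A)
  Step 2: A A  =>  A A A   (applied A -> A A)
  Step 3: A A A  =>  a A A   (applied A -> a)
  Step 4: a A A  =>  a A A A   (applied A -> A A)
  Step 5: a A A A  =>  a a A A   (applied A -> a)
  Step 6: a a A A  =>  a a a A   (applied A -> a)
  Step 7: a a a A  =>  a a a A A   (applied A -> A A)
  Step 8: a a a A A  =>  a a a a A   (applied A -> a)
  Step 9: a a a a A  =>  a a a a a   (applied A -> a)
Final yield: a a a a a
Total rewrite steps: 9

9


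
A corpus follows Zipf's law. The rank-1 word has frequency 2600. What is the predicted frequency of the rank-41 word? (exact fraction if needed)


Zipf's law: freq(rank) = f1 / rank
f1 = 2600, rank = 41
freq = 2600 / 41
GCD(2600, 41) = 1
Simplified: 2600/41

2600/41


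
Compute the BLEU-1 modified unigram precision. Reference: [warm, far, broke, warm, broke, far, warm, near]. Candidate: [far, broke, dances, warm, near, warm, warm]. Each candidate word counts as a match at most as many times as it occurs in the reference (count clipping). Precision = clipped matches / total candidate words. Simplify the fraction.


Reference word counts: {'broke': 2, 'far': 2, 'near': 1, 'warm': 3}
Checking each candidate word (with clipping):
  'far' -> in reference (ref count 2, used 1/2) -> match (matches: 1)
  'broke' -> in reference (ref count 2, used 1/2) -> match (matches: 2)
  'dances' -> not in reference -> no match (matches: 2)
  'warm' -> in reference (ref count 3, used 1/3) -> match (matches: 3)
  'near' -> in reference (ref count 1, used 1/1) -> match (matches: 4)
  'warm' -> in reference (ref count 3, used 2/3) -> match (matches: 5)
  'warm' -> in reference (ref count 3, used 3/3) -> match (matches: 6)
Clipped matches: 6, Candidate length: 7
Precision = 6/7

6/7


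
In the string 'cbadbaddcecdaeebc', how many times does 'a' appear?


Scanning 'cbadbaddcecdaeebc' for 'a':
  Position 2: 'a' -> MATCH (count: 1)
  Position 5: 'a' -> MATCH (count: 2)
  Position 12: 'a' -> MATCH (count: 3)
Total occurrences of 'a': 3

3


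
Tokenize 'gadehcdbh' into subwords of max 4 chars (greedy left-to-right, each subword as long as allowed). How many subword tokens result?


'gadehcdbh' has 9 characters.
Chunking with max size 4:
  Chunk 1: 'gade' (positions 0-3)
  Chunk 2: 'hcdb' (positions 4-7)
  Chunk 3: 'h' (positions 8-8)
Total chunks: ceil(9 / 4) = 3

3


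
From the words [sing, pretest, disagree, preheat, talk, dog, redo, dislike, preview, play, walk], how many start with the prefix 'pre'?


Checking each word for prefix 'pre':
  'sing' -> no (count: 0)
  'pretest' -> YES, starts with 'pre' (count: 1)
  'disagree' -> no (count: 1)
  'preheat' -> YES, starts with 'pre' (count: 2)
  'talk' -> no (count: 2)
  'dog' -> no (count: 2)
  'redo' -> no (count: 2)
  'dislike' -> no (count: 2)
  'preview' -> YES, starts with 'pre' (count: 3)
  'play' -> no (count: 3)
  'walk' -> no (count: 3)
Total with prefix 'pre': 3

3


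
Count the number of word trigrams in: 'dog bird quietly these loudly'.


Word trigrams from [5] words:
  Trigram 1: (dog bird quietly)
  Trigram 2: (bird quietly these)
  Trigram 3: (quietly these loudly)
Total word trigrams: 5 - 2 = 3

3


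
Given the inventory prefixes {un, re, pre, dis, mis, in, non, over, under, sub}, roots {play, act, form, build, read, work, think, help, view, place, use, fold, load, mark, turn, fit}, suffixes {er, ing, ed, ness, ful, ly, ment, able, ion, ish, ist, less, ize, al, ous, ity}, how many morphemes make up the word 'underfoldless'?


Segmenting 'underfoldless' against the inventory:
  'under' -> prefix (morpheme 1)
  'fold' -> root (morpheme 2)
  'less' -> suffix (morpheme 3)
Total morphemes: 3

3


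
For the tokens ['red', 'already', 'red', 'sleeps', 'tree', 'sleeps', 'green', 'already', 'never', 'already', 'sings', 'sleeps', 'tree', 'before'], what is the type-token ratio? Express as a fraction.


Tokens: 14
Unique types: ('already', 'before', 'green', 'never', 'red', 'sings', 'sleeps', 'tree') = 8
TTR = 8/14
Simplify: divide both by 2 -> 4/7
TTR = 4/7

4/7


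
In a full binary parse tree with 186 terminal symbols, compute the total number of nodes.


Leaf nodes (terminals): 186
Internal nodes = n - 1 = 186 - 1 = 185
Total = leaves + internal = 186 + 185 = 371

371


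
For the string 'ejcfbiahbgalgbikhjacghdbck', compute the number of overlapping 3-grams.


String 'ejcfbiahbgalgbikhjacghdbck' has length L = 26.
Number of overlapping n-grams = L - n + 1
Substituting: 26 - 3 + 1 = 24

24


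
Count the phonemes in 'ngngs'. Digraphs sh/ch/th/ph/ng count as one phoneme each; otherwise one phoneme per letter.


Parsing 'ngngs' greedily, digraphs first:
  'ng' -> digraph (1 consonant phoneme) (phonemes so far: 1)
  'ng' -> digraph (1 consonant phoneme) (phonemes so far: 2)
  's' -> consonant phoneme (phonemes so far: 3)
Total phonemes: 3

3


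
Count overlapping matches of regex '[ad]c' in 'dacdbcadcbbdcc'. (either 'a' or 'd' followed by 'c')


Pattern: [ad]c means either 'a' or 'd' followed by 'c'.
Scanning 'dacdbcadcbbdcc' position-by-position:
  Pos 0: window 'da' -> no
  Pos 1: window 'ac' -> MATCH
  Pos 2: window 'cd' -> no
  Pos 3: window 'db' -> no
  Pos 4: window 'bc' -> no
  Pos 5: window 'ca' -> no
  Pos 6: window 'ad' -> no
  Pos 7: window 'dc' -> MATCH
  Pos 8: window 'cb' -> no
  Pos 9: window 'bb' -> no
  Pos 10: window 'bd' -> no
  Pos 11: window 'dc' -> MATCH
  Pos 12: window 'cc' -> no
  Pos 13: window 'c' -> no
Total matches: 3

3


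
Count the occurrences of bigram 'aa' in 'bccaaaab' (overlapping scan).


Scanning 'bccaaaab' for bigram 'aa':
  Position 0: 'bc' -> no
  Position 1: 'cc' -> no
  Position 2: 'ca' -> no
  Position 3: 'aa' -> MATCH
  Position 4: 'aa' -> MATCH
  Position 5: 'aa' -> MATCH
  Position 6: 'ab' -> no
Total matches: 3

3


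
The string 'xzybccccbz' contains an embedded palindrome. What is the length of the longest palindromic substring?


Scanning 'xzybccccbz' for palindromic substrings.
Substring at positions 3-8: 'bccccb'.
Check: reverse('bccccb') = 'bccccb' -> palindrome confirmed.
Neighbouring characters ('y' / 'z') break symmetry, so it cannot extend further.
No longer palindromic substring exists; longest length = 6

6


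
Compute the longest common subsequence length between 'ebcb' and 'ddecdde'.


DP table for LCS of 'ebcb' and 'ddecdde':
       d  d  e  c  d  d  e
    0  0  0  0  0  0  0  0
  e 0  0  0  1  1  1  1  1
  b 0  0  0  1  1  1  1  1
  c 0  0  0  1  2  2  2  2
  b 0  0  0  1  2  2  2  2
LCS: 'ec'
LCS length = 2

2


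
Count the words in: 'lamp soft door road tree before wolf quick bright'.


Counting words by splitting on spaces:
  Word 1: 'lamp'
  Word 2: 'soft'
  Word 3: 'door'
  Word 4: 'road'
  Word 5: 'tree'
  Word 6: 'before'
  Word 7: 'wolf'
  Word 8: 'quick'
  Word 9: 'bright'
Total words: 9

9


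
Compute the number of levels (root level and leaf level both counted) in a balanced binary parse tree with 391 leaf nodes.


In a balanced binary tree with n leaves the deepest leaf is ceil(log2(n)) edges below the root,
so counting node levels inclusive of root and leaves gives ceil(log2(n)) + 1 levels.
log2(391) = 8.6110
ceil(8.6110) = 9
levels = 9 + 1 = 10

10


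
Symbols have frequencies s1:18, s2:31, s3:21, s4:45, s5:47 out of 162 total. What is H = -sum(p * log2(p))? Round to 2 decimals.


Computing entropy H = -sum(p_i * log2(p_i)):
  s1: p = 18/162 = 0.1111, -p*log2(p) = 0.3522
  s2: p = 31/162 = 0.1914, -p*log2(p) = 0.4565
  s3: p = 21/162 = 0.1296, -p*log2(p) = 0.3821
  s4: p = 45/162 = 0.2778, -p*log2(p) = 0.5133
  s5: p = 47/162 = 0.2901, -p*log2(p) = 0.5179
H = sum of terms = 2.2220
Rounded to 2 decimals: 2.22

2.22


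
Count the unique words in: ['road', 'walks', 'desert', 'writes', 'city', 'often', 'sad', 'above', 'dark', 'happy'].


Listing all tokens and tracking unique types:
  Token 1: 'road' -> NEW (unique so far: 1)
  Token 2: 'walks' -> NEW (unique so far: 2)
  Token 3: 'desert' -> NEW (unique so far: 3)
  Token 4: 'writes' -> NEW (unique so far: 4)
  Token 5: 'city' -> NEW (unique so far: 5)
  Token 6: 'often' -> NEW (unique so far: 6)
  Token 7: 'sad' -> NEW (unique so far: 7)
  Token 8: 'above' -> NEW (unique so far: 8)
  Token 9: 'dark' -> NEW (unique so far: 9)
  Token 10: 'happy' -> NEW (unique so far: 10)
Unique types: ('above', 'city', 'dark', 'desert', 'happy', 'often', 'road', 'sad', 'walks', 'writes')
Vocabulary size: 10

10


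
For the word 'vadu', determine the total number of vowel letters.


Scanning each character of 'vadu':
  Position 1: 'v' -> consonant (running count: 0)
  Position 2: 'a' -> vowel (running count: 1)
  Position 3: 'd' -> consonant (running count: 1)
  Position 4: 'u' -> vowel (running count: 2)
Total vowels: 2

2


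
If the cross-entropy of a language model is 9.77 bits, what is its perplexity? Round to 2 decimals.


Perplexity formula: PP = 2^H
H = 9.77
PP = 2^9.77
Decompose: 2^9.77 = 2^9 * 2^0.77
2^9 = 512, 2^0.77 ~ 1.7052698
PP ~ 512 * 1.7052698 = 873.0981376
Rounded to 2 decimals: 873.10

873.10


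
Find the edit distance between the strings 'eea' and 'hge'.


Building DP table for s1='eea' (len 3) and s2='hge' (len 3):
       h  g  e
    0  1  2  3
  e 1  1  2  2
  e 2  2  2  2
  a 3  3  3  3
Edit distance = dp[3][3] = 3

3


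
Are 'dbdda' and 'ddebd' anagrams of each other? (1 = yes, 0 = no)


Sort characters of 'dbdda': 'abddd'
Sort characters of 'ddebd': 'bddde'
Sorted forms differ -> they are NOT anagrams
Result: 0

0


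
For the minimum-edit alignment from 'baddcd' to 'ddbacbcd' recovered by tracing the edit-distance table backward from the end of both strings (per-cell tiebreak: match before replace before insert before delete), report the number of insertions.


Edit distance = 4. Backtracking from cell (6, 8) with preference match > replace > insert > delete,
then listing the resulting alignment 'baddcd' -> 'ddbacbcd' left to right:
  Step 1: insert 'd' [insertion #1]
  Step 2: insert 'd' [insertion #2]
  Step 3: keep 'b'
  Step 4: keep 'a'
  Step 5: replace d->c
  Step 6: replace d->b
  Step 7: keep 'c'
  Step 8: keep 'd'
Total insertions: 2

2


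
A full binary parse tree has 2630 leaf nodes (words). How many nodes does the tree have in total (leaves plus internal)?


Leaf nodes (terminals): 2630
Internal nodes = n - 1 = 2630 - 1 = 2629
Total = leaves + internal = 2630 + 2629 = 5259

5259


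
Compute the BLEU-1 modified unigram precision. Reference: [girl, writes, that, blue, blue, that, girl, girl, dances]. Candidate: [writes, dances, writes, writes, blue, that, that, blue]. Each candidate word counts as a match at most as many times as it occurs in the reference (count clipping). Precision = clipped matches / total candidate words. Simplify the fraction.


Reference word counts: {'blue': 2, 'dances': 1, 'girl': 3, 'that': 2, 'writes': 1}
Checking each candidate word (with clipping):
  'writes' -> in reference (ref count 1, used 1/1) -> match (matches: 1)
  'dances' -> in reference (ref count 1, used 1/1) -> match (matches: 2)
  'writes' -> ref count 1 already used up (1/1) -> clipped, no match (matches: 2)
  'writes' -> ref count 1 already used up (1/1) -> clipped, no match (matches: 2)
  'blue' -> in reference (ref count 2, used 1/2) -> match (matches: 3)
  'that' -> in reference (ref count 2, used 1/2) -> match (matches: 4)
  'that' -> in reference (ref count 2, used 2/2) -> match (matches: 5)
  'blue' -> in reference (ref count 2, used 2/2) -> match (matches: 6)
Clipped matches: 6, Candidate length: 8
Precision = 6/8 = 3/4

3/4


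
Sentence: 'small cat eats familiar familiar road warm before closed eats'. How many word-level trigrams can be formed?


Word trigrams from [10] words:
  Trigram 1: (small cat eats)
  Trigram 2: (cat eats familiar)
  Trigram 3: (eats familiar familiar)
  Trigram 4: (familiar familiar road)
  Trigram 5: (familiar road warm)
  Trigram 6: (road warm before)
  Trigram 7: (warm before closed)
  Trigram 8: (before closed eats)
Total word trigrams: 10 - 2 = 8

8
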